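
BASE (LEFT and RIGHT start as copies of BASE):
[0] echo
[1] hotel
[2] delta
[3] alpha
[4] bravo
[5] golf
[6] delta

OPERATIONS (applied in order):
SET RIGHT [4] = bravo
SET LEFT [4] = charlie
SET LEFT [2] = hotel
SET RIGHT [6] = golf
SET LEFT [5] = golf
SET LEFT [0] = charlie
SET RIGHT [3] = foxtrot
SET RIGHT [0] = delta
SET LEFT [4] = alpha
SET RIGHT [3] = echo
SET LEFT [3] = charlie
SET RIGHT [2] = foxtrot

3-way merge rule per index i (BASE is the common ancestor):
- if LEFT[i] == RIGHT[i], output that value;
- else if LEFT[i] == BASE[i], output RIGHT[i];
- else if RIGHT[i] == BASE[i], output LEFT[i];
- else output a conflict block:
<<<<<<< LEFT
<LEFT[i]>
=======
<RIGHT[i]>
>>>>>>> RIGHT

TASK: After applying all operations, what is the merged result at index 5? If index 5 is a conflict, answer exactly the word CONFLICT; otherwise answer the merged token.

Final LEFT:  [charlie, hotel, hotel, charlie, alpha, golf, delta]
Final RIGHT: [delta, hotel, foxtrot, echo, bravo, golf, golf]
i=0: BASE=echo L=charlie R=delta all differ -> CONFLICT
i=1: L=hotel R=hotel -> agree -> hotel
i=2: BASE=delta L=hotel R=foxtrot all differ -> CONFLICT
i=3: BASE=alpha L=charlie R=echo all differ -> CONFLICT
i=4: L=alpha, R=bravo=BASE -> take LEFT -> alpha
i=5: L=golf R=golf -> agree -> golf
i=6: L=delta=BASE, R=golf -> take RIGHT -> golf
Index 5 -> golf

Answer: golf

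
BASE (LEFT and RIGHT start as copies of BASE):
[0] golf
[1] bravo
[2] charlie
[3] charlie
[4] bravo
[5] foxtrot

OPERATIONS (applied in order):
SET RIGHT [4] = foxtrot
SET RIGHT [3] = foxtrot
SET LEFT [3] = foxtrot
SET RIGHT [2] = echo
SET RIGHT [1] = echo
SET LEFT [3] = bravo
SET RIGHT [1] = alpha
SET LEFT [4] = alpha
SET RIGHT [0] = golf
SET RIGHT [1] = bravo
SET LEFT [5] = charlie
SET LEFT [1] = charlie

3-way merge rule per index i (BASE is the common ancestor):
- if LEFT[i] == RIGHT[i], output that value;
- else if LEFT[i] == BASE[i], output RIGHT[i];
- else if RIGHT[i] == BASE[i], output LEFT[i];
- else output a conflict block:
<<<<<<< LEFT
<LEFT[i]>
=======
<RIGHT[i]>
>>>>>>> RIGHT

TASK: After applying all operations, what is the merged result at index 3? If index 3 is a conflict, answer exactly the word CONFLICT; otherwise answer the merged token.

Answer: CONFLICT

Derivation:
Final LEFT:  [golf, charlie, charlie, bravo, alpha, charlie]
Final RIGHT: [golf, bravo, echo, foxtrot, foxtrot, foxtrot]
i=0: L=golf R=golf -> agree -> golf
i=1: L=charlie, R=bravo=BASE -> take LEFT -> charlie
i=2: L=charlie=BASE, R=echo -> take RIGHT -> echo
i=3: BASE=charlie L=bravo R=foxtrot all differ -> CONFLICT
i=4: BASE=bravo L=alpha R=foxtrot all differ -> CONFLICT
i=5: L=charlie, R=foxtrot=BASE -> take LEFT -> charlie
Index 3 -> CONFLICT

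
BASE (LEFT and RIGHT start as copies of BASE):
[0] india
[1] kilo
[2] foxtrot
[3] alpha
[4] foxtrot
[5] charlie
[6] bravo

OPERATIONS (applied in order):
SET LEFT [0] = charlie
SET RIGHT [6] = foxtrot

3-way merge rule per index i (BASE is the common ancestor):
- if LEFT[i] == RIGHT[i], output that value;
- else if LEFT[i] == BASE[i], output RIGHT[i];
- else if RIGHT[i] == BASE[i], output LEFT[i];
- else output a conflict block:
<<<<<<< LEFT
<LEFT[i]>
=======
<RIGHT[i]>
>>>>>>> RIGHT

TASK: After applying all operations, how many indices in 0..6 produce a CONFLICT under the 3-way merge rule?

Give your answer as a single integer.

Final LEFT:  [charlie, kilo, foxtrot, alpha, foxtrot, charlie, bravo]
Final RIGHT: [india, kilo, foxtrot, alpha, foxtrot, charlie, foxtrot]
i=0: L=charlie, R=india=BASE -> take LEFT -> charlie
i=1: L=kilo R=kilo -> agree -> kilo
i=2: L=foxtrot R=foxtrot -> agree -> foxtrot
i=3: L=alpha R=alpha -> agree -> alpha
i=4: L=foxtrot R=foxtrot -> agree -> foxtrot
i=5: L=charlie R=charlie -> agree -> charlie
i=6: L=bravo=BASE, R=foxtrot -> take RIGHT -> foxtrot
Conflict count: 0

Answer: 0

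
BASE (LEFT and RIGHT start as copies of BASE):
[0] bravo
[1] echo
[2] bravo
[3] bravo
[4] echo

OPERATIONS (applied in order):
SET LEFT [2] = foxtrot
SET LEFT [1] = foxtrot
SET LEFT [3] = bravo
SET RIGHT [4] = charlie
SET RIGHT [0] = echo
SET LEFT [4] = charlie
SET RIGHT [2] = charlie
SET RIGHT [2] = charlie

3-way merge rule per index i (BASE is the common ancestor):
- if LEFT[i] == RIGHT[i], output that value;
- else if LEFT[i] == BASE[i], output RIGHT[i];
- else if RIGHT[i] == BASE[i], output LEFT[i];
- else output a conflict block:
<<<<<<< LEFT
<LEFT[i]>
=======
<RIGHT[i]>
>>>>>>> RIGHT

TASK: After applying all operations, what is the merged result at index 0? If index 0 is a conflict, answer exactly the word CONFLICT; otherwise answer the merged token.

Final LEFT:  [bravo, foxtrot, foxtrot, bravo, charlie]
Final RIGHT: [echo, echo, charlie, bravo, charlie]
i=0: L=bravo=BASE, R=echo -> take RIGHT -> echo
i=1: L=foxtrot, R=echo=BASE -> take LEFT -> foxtrot
i=2: BASE=bravo L=foxtrot R=charlie all differ -> CONFLICT
i=3: L=bravo R=bravo -> agree -> bravo
i=4: L=charlie R=charlie -> agree -> charlie
Index 0 -> echo

Answer: echo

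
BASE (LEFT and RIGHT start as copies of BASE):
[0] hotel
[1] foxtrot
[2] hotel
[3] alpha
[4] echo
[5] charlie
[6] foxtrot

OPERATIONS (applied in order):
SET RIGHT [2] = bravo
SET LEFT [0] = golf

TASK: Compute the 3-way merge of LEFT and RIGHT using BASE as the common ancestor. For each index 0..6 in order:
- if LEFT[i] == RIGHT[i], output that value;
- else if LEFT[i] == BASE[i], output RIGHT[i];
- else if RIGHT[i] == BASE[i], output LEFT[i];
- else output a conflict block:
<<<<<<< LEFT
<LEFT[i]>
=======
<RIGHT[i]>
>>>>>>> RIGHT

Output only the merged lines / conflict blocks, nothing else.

Answer: golf
foxtrot
bravo
alpha
echo
charlie
foxtrot

Derivation:
Final LEFT:  [golf, foxtrot, hotel, alpha, echo, charlie, foxtrot]
Final RIGHT: [hotel, foxtrot, bravo, alpha, echo, charlie, foxtrot]
i=0: L=golf, R=hotel=BASE -> take LEFT -> golf
i=1: L=foxtrot R=foxtrot -> agree -> foxtrot
i=2: L=hotel=BASE, R=bravo -> take RIGHT -> bravo
i=3: L=alpha R=alpha -> agree -> alpha
i=4: L=echo R=echo -> agree -> echo
i=5: L=charlie R=charlie -> agree -> charlie
i=6: L=foxtrot R=foxtrot -> agree -> foxtrot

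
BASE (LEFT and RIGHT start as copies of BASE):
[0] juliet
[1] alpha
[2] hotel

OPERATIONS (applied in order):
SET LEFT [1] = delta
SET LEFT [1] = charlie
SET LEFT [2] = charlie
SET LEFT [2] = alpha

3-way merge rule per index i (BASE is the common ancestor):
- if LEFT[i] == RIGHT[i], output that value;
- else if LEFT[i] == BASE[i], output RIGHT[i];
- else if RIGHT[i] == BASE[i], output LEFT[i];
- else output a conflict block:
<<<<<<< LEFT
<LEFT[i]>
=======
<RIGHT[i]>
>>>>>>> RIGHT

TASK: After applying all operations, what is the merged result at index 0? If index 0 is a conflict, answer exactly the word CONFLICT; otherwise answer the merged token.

Answer: juliet

Derivation:
Final LEFT:  [juliet, charlie, alpha]
Final RIGHT: [juliet, alpha, hotel]
i=0: L=juliet R=juliet -> agree -> juliet
i=1: L=charlie, R=alpha=BASE -> take LEFT -> charlie
i=2: L=alpha, R=hotel=BASE -> take LEFT -> alpha
Index 0 -> juliet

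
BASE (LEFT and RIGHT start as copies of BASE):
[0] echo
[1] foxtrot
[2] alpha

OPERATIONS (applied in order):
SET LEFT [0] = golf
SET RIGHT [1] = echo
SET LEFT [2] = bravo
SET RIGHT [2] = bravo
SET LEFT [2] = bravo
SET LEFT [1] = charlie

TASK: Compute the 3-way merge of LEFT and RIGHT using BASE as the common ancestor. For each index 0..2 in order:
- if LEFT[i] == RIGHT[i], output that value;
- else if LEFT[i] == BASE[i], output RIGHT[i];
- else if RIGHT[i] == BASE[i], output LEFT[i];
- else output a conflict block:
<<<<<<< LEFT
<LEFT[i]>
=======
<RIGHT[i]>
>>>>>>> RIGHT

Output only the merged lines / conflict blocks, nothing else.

Final LEFT:  [golf, charlie, bravo]
Final RIGHT: [echo, echo, bravo]
i=0: L=golf, R=echo=BASE -> take LEFT -> golf
i=1: BASE=foxtrot L=charlie R=echo all differ -> CONFLICT
i=2: L=bravo R=bravo -> agree -> bravo

Answer: golf
<<<<<<< LEFT
charlie
=======
echo
>>>>>>> RIGHT
bravo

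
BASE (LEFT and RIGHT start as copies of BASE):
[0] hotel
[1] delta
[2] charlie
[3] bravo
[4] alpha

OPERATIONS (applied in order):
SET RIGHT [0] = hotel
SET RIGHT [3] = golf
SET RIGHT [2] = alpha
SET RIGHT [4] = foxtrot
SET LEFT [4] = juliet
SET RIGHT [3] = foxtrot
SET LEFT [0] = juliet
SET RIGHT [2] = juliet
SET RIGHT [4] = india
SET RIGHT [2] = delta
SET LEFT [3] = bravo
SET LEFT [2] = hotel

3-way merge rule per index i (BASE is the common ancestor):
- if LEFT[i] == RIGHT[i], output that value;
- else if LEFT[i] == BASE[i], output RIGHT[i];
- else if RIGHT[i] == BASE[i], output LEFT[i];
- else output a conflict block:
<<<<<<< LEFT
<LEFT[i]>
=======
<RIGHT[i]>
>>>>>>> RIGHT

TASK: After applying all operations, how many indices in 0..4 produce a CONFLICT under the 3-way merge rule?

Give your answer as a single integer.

Answer: 2

Derivation:
Final LEFT:  [juliet, delta, hotel, bravo, juliet]
Final RIGHT: [hotel, delta, delta, foxtrot, india]
i=0: L=juliet, R=hotel=BASE -> take LEFT -> juliet
i=1: L=delta R=delta -> agree -> delta
i=2: BASE=charlie L=hotel R=delta all differ -> CONFLICT
i=3: L=bravo=BASE, R=foxtrot -> take RIGHT -> foxtrot
i=4: BASE=alpha L=juliet R=india all differ -> CONFLICT
Conflict count: 2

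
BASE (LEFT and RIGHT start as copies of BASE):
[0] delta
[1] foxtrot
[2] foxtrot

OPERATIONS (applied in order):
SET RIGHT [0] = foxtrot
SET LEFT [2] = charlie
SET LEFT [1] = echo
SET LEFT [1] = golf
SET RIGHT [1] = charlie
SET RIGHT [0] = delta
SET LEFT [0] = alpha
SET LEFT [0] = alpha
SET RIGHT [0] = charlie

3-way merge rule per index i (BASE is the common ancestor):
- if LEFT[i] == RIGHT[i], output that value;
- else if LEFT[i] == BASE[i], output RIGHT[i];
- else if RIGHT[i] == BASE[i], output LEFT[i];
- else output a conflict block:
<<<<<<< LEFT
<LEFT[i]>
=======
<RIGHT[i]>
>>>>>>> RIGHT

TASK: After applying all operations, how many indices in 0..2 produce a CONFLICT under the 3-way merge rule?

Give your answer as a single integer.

Final LEFT:  [alpha, golf, charlie]
Final RIGHT: [charlie, charlie, foxtrot]
i=0: BASE=delta L=alpha R=charlie all differ -> CONFLICT
i=1: BASE=foxtrot L=golf R=charlie all differ -> CONFLICT
i=2: L=charlie, R=foxtrot=BASE -> take LEFT -> charlie
Conflict count: 2

Answer: 2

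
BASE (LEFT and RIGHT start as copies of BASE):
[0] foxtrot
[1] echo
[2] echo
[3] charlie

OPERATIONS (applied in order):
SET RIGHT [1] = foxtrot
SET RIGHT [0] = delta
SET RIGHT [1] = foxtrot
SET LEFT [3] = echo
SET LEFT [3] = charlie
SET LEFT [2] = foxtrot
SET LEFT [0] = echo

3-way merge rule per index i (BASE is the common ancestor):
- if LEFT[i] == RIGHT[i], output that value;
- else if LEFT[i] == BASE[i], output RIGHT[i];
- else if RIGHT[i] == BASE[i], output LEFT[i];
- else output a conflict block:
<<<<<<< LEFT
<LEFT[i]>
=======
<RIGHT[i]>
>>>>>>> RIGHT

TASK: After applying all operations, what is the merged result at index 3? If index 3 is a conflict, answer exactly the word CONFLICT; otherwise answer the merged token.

Final LEFT:  [echo, echo, foxtrot, charlie]
Final RIGHT: [delta, foxtrot, echo, charlie]
i=0: BASE=foxtrot L=echo R=delta all differ -> CONFLICT
i=1: L=echo=BASE, R=foxtrot -> take RIGHT -> foxtrot
i=2: L=foxtrot, R=echo=BASE -> take LEFT -> foxtrot
i=3: L=charlie R=charlie -> agree -> charlie
Index 3 -> charlie

Answer: charlie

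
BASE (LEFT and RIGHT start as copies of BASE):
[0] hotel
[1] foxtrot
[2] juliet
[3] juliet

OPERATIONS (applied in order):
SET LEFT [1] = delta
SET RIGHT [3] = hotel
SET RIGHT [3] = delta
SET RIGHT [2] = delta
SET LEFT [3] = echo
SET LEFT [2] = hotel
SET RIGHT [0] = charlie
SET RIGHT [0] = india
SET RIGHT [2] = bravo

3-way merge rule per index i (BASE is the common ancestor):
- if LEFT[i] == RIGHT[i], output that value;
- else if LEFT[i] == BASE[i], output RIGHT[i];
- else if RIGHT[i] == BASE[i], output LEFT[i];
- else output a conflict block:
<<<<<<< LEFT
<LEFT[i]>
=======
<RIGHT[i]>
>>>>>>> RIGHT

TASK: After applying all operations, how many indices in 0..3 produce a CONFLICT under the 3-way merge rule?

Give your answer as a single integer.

Final LEFT:  [hotel, delta, hotel, echo]
Final RIGHT: [india, foxtrot, bravo, delta]
i=0: L=hotel=BASE, R=india -> take RIGHT -> india
i=1: L=delta, R=foxtrot=BASE -> take LEFT -> delta
i=2: BASE=juliet L=hotel R=bravo all differ -> CONFLICT
i=3: BASE=juliet L=echo R=delta all differ -> CONFLICT
Conflict count: 2

Answer: 2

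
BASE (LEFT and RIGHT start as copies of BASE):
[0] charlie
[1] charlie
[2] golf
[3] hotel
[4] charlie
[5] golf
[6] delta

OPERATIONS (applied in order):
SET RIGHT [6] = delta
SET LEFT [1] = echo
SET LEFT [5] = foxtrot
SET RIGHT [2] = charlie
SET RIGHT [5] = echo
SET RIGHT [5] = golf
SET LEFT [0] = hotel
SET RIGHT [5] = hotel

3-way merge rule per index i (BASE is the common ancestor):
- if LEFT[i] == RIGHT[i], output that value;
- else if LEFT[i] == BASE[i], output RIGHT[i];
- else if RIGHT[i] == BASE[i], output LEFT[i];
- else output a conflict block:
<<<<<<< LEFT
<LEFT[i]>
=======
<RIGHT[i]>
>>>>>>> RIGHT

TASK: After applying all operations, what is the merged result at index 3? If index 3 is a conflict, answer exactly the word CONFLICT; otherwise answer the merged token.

Answer: hotel

Derivation:
Final LEFT:  [hotel, echo, golf, hotel, charlie, foxtrot, delta]
Final RIGHT: [charlie, charlie, charlie, hotel, charlie, hotel, delta]
i=0: L=hotel, R=charlie=BASE -> take LEFT -> hotel
i=1: L=echo, R=charlie=BASE -> take LEFT -> echo
i=2: L=golf=BASE, R=charlie -> take RIGHT -> charlie
i=3: L=hotel R=hotel -> agree -> hotel
i=4: L=charlie R=charlie -> agree -> charlie
i=5: BASE=golf L=foxtrot R=hotel all differ -> CONFLICT
i=6: L=delta R=delta -> agree -> delta
Index 3 -> hotel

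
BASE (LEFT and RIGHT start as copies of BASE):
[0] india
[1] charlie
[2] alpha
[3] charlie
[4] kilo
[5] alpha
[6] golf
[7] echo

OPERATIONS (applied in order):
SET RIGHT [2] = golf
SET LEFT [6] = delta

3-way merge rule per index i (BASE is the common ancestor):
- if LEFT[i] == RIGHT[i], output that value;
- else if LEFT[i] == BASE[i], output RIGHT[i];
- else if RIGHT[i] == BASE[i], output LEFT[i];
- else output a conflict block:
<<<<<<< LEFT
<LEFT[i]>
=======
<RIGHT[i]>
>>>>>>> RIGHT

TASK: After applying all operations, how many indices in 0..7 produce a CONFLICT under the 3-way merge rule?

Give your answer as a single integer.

Final LEFT:  [india, charlie, alpha, charlie, kilo, alpha, delta, echo]
Final RIGHT: [india, charlie, golf, charlie, kilo, alpha, golf, echo]
i=0: L=india R=india -> agree -> india
i=1: L=charlie R=charlie -> agree -> charlie
i=2: L=alpha=BASE, R=golf -> take RIGHT -> golf
i=3: L=charlie R=charlie -> agree -> charlie
i=4: L=kilo R=kilo -> agree -> kilo
i=5: L=alpha R=alpha -> agree -> alpha
i=6: L=delta, R=golf=BASE -> take LEFT -> delta
i=7: L=echo R=echo -> agree -> echo
Conflict count: 0

Answer: 0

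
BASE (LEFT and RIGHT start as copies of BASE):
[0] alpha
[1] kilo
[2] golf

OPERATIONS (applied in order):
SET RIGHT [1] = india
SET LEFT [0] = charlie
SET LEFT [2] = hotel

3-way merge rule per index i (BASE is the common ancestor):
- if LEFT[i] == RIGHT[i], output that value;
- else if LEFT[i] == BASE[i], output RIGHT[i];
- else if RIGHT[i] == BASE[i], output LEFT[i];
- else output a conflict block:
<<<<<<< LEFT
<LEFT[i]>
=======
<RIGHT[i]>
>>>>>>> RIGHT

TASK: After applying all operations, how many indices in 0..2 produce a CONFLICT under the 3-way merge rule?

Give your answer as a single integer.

Final LEFT:  [charlie, kilo, hotel]
Final RIGHT: [alpha, india, golf]
i=0: L=charlie, R=alpha=BASE -> take LEFT -> charlie
i=1: L=kilo=BASE, R=india -> take RIGHT -> india
i=2: L=hotel, R=golf=BASE -> take LEFT -> hotel
Conflict count: 0

Answer: 0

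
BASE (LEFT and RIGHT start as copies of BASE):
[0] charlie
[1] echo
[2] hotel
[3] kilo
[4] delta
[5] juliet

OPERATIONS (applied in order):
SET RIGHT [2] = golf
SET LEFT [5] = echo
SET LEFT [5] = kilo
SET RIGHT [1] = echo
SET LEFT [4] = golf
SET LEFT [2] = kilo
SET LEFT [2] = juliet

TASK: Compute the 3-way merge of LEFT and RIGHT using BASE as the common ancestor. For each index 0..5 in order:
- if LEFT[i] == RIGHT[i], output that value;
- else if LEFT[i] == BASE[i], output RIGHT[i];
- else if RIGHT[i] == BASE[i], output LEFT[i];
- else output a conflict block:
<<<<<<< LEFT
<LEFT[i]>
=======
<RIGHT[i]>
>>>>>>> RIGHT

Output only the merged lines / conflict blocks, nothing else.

Answer: charlie
echo
<<<<<<< LEFT
juliet
=======
golf
>>>>>>> RIGHT
kilo
golf
kilo

Derivation:
Final LEFT:  [charlie, echo, juliet, kilo, golf, kilo]
Final RIGHT: [charlie, echo, golf, kilo, delta, juliet]
i=0: L=charlie R=charlie -> agree -> charlie
i=1: L=echo R=echo -> agree -> echo
i=2: BASE=hotel L=juliet R=golf all differ -> CONFLICT
i=3: L=kilo R=kilo -> agree -> kilo
i=4: L=golf, R=delta=BASE -> take LEFT -> golf
i=5: L=kilo, R=juliet=BASE -> take LEFT -> kilo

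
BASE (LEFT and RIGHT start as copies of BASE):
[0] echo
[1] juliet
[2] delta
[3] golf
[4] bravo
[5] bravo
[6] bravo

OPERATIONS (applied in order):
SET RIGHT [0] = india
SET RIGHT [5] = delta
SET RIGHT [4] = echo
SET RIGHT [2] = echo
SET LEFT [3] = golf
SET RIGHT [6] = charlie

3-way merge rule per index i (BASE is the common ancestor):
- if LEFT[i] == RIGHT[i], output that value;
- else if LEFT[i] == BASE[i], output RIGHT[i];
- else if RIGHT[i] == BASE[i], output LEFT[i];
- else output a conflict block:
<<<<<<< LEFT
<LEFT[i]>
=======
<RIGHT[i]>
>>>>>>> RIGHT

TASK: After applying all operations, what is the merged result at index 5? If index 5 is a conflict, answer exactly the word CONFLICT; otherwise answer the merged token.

Answer: delta

Derivation:
Final LEFT:  [echo, juliet, delta, golf, bravo, bravo, bravo]
Final RIGHT: [india, juliet, echo, golf, echo, delta, charlie]
i=0: L=echo=BASE, R=india -> take RIGHT -> india
i=1: L=juliet R=juliet -> agree -> juliet
i=2: L=delta=BASE, R=echo -> take RIGHT -> echo
i=3: L=golf R=golf -> agree -> golf
i=4: L=bravo=BASE, R=echo -> take RIGHT -> echo
i=5: L=bravo=BASE, R=delta -> take RIGHT -> delta
i=6: L=bravo=BASE, R=charlie -> take RIGHT -> charlie
Index 5 -> delta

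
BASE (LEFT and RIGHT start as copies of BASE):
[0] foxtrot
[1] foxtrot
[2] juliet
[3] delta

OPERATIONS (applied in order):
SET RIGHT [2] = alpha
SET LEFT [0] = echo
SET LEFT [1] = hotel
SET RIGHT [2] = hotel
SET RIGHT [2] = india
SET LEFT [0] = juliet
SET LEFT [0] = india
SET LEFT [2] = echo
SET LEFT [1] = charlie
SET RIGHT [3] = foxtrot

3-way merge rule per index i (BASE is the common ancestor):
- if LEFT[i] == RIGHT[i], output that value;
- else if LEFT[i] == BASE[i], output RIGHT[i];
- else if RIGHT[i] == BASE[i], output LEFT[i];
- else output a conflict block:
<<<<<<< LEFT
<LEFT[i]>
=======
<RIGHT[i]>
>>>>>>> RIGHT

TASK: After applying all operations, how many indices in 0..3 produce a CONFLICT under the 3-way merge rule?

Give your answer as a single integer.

Answer: 1

Derivation:
Final LEFT:  [india, charlie, echo, delta]
Final RIGHT: [foxtrot, foxtrot, india, foxtrot]
i=0: L=india, R=foxtrot=BASE -> take LEFT -> india
i=1: L=charlie, R=foxtrot=BASE -> take LEFT -> charlie
i=2: BASE=juliet L=echo R=india all differ -> CONFLICT
i=3: L=delta=BASE, R=foxtrot -> take RIGHT -> foxtrot
Conflict count: 1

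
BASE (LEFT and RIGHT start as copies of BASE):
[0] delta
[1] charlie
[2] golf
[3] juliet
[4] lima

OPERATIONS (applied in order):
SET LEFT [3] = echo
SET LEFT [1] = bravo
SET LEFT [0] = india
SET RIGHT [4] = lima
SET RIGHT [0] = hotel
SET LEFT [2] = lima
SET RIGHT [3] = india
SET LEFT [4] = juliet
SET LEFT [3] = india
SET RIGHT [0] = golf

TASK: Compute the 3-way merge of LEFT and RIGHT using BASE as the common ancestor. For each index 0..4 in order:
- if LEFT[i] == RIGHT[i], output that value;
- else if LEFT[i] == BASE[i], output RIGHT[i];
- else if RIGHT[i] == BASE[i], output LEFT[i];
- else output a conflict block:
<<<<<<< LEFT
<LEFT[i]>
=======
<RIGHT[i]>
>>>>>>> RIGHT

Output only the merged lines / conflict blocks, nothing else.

Final LEFT:  [india, bravo, lima, india, juliet]
Final RIGHT: [golf, charlie, golf, india, lima]
i=0: BASE=delta L=india R=golf all differ -> CONFLICT
i=1: L=bravo, R=charlie=BASE -> take LEFT -> bravo
i=2: L=lima, R=golf=BASE -> take LEFT -> lima
i=3: L=india R=india -> agree -> india
i=4: L=juliet, R=lima=BASE -> take LEFT -> juliet

Answer: <<<<<<< LEFT
india
=======
golf
>>>>>>> RIGHT
bravo
lima
india
juliet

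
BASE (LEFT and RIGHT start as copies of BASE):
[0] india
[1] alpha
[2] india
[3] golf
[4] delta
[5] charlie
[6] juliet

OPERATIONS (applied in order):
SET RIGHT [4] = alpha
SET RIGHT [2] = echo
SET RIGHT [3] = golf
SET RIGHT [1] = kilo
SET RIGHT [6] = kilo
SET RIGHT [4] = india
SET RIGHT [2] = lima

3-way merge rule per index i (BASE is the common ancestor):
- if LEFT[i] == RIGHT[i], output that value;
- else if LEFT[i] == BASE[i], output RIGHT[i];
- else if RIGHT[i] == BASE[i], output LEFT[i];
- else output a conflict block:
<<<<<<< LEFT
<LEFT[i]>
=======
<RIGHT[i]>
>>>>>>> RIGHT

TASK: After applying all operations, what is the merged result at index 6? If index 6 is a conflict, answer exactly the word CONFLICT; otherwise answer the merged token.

Answer: kilo

Derivation:
Final LEFT:  [india, alpha, india, golf, delta, charlie, juliet]
Final RIGHT: [india, kilo, lima, golf, india, charlie, kilo]
i=0: L=india R=india -> agree -> india
i=1: L=alpha=BASE, R=kilo -> take RIGHT -> kilo
i=2: L=india=BASE, R=lima -> take RIGHT -> lima
i=3: L=golf R=golf -> agree -> golf
i=4: L=delta=BASE, R=india -> take RIGHT -> india
i=5: L=charlie R=charlie -> agree -> charlie
i=6: L=juliet=BASE, R=kilo -> take RIGHT -> kilo
Index 6 -> kilo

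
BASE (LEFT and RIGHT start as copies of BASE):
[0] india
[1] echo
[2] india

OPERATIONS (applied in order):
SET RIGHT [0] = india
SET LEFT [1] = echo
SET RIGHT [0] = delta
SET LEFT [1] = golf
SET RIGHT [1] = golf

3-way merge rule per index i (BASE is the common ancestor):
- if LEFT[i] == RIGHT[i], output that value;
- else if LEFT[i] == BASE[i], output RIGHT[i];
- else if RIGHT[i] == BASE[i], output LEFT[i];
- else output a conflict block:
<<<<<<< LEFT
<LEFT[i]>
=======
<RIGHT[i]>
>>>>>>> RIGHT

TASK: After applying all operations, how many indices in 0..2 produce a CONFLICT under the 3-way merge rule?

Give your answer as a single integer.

Final LEFT:  [india, golf, india]
Final RIGHT: [delta, golf, india]
i=0: L=india=BASE, R=delta -> take RIGHT -> delta
i=1: L=golf R=golf -> agree -> golf
i=2: L=india R=india -> agree -> india
Conflict count: 0

Answer: 0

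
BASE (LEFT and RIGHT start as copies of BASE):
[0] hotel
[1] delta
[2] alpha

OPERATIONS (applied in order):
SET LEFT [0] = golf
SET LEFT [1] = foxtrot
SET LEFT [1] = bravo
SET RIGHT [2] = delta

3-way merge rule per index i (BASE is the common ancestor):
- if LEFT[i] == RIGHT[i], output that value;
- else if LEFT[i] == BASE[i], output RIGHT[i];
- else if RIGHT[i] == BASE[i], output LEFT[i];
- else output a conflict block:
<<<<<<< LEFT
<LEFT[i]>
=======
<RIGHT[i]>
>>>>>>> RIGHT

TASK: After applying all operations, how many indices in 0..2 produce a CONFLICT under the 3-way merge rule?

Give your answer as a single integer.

Answer: 0

Derivation:
Final LEFT:  [golf, bravo, alpha]
Final RIGHT: [hotel, delta, delta]
i=0: L=golf, R=hotel=BASE -> take LEFT -> golf
i=1: L=bravo, R=delta=BASE -> take LEFT -> bravo
i=2: L=alpha=BASE, R=delta -> take RIGHT -> delta
Conflict count: 0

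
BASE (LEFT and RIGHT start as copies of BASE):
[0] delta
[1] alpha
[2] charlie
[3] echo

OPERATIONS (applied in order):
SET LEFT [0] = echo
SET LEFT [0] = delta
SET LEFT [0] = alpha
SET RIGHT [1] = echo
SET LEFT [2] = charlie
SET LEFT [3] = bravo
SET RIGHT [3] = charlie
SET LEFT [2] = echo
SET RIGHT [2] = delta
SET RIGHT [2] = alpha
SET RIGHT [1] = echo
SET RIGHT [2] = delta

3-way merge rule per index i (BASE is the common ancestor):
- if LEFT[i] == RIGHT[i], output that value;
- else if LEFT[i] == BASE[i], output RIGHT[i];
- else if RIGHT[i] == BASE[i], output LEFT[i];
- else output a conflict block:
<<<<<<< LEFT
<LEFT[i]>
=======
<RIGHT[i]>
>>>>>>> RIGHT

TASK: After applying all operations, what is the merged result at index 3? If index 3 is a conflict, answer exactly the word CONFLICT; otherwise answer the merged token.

Answer: CONFLICT

Derivation:
Final LEFT:  [alpha, alpha, echo, bravo]
Final RIGHT: [delta, echo, delta, charlie]
i=0: L=alpha, R=delta=BASE -> take LEFT -> alpha
i=1: L=alpha=BASE, R=echo -> take RIGHT -> echo
i=2: BASE=charlie L=echo R=delta all differ -> CONFLICT
i=3: BASE=echo L=bravo R=charlie all differ -> CONFLICT
Index 3 -> CONFLICT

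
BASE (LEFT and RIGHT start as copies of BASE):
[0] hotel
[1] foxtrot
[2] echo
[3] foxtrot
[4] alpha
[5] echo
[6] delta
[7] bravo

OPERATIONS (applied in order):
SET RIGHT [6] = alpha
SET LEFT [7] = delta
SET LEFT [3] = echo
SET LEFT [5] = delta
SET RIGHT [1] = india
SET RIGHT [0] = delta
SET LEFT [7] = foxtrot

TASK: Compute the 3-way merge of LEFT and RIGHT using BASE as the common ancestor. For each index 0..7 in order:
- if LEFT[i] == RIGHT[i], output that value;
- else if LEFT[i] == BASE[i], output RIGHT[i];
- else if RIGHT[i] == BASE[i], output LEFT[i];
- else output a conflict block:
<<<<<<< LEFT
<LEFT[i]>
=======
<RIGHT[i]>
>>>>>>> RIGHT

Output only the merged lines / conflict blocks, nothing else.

Answer: delta
india
echo
echo
alpha
delta
alpha
foxtrot

Derivation:
Final LEFT:  [hotel, foxtrot, echo, echo, alpha, delta, delta, foxtrot]
Final RIGHT: [delta, india, echo, foxtrot, alpha, echo, alpha, bravo]
i=0: L=hotel=BASE, R=delta -> take RIGHT -> delta
i=1: L=foxtrot=BASE, R=india -> take RIGHT -> india
i=2: L=echo R=echo -> agree -> echo
i=3: L=echo, R=foxtrot=BASE -> take LEFT -> echo
i=4: L=alpha R=alpha -> agree -> alpha
i=5: L=delta, R=echo=BASE -> take LEFT -> delta
i=6: L=delta=BASE, R=alpha -> take RIGHT -> alpha
i=7: L=foxtrot, R=bravo=BASE -> take LEFT -> foxtrot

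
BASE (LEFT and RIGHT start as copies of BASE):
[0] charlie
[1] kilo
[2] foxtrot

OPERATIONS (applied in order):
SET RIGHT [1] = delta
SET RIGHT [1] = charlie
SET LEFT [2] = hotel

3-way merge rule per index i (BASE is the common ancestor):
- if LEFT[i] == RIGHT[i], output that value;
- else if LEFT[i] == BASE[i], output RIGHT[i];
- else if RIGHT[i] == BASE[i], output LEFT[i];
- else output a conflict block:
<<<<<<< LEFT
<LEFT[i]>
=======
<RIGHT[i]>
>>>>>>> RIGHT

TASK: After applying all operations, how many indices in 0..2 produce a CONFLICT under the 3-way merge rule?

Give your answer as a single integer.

Answer: 0

Derivation:
Final LEFT:  [charlie, kilo, hotel]
Final RIGHT: [charlie, charlie, foxtrot]
i=0: L=charlie R=charlie -> agree -> charlie
i=1: L=kilo=BASE, R=charlie -> take RIGHT -> charlie
i=2: L=hotel, R=foxtrot=BASE -> take LEFT -> hotel
Conflict count: 0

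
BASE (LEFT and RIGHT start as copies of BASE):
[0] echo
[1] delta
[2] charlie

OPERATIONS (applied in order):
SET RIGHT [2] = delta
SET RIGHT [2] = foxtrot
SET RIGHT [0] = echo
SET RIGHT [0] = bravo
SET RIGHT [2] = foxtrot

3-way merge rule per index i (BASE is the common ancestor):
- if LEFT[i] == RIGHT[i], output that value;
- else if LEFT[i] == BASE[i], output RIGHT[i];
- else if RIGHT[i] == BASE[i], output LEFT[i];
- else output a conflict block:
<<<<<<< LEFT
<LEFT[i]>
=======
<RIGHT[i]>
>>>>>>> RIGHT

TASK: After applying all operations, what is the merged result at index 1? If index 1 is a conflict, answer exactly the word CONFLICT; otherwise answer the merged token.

Final LEFT:  [echo, delta, charlie]
Final RIGHT: [bravo, delta, foxtrot]
i=0: L=echo=BASE, R=bravo -> take RIGHT -> bravo
i=1: L=delta R=delta -> agree -> delta
i=2: L=charlie=BASE, R=foxtrot -> take RIGHT -> foxtrot
Index 1 -> delta

Answer: delta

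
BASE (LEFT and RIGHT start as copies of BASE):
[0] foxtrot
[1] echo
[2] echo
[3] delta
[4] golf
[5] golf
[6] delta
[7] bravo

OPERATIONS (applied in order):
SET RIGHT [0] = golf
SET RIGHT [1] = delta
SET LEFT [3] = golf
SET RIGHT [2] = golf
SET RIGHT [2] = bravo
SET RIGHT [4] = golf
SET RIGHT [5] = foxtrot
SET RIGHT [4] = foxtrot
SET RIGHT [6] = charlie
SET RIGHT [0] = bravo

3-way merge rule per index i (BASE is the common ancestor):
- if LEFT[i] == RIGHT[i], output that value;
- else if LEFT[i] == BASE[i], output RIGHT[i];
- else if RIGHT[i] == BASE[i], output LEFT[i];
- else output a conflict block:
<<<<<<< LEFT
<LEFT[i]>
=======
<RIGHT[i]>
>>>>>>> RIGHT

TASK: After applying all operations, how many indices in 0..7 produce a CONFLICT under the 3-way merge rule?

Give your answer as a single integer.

Answer: 0

Derivation:
Final LEFT:  [foxtrot, echo, echo, golf, golf, golf, delta, bravo]
Final RIGHT: [bravo, delta, bravo, delta, foxtrot, foxtrot, charlie, bravo]
i=0: L=foxtrot=BASE, R=bravo -> take RIGHT -> bravo
i=1: L=echo=BASE, R=delta -> take RIGHT -> delta
i=2: L=echo=BASE, R=bravo -> take RIGHT -> bravo
i=3: L=golf, R=delta=BASE -> take LEFT -> golf
i=4: L=golf=BASE, R=foxtrot -> take RIGHT -> foxtrot
i=5: L=golf=BASE, R=foxtrot -> take RIGHT -> foxtrot
i=6: L=delta=BASE, R=charlie -> take RIGHT -> charlie
i=7: L=bravo R=bravo -> agree -> bravo
Conflict count: 0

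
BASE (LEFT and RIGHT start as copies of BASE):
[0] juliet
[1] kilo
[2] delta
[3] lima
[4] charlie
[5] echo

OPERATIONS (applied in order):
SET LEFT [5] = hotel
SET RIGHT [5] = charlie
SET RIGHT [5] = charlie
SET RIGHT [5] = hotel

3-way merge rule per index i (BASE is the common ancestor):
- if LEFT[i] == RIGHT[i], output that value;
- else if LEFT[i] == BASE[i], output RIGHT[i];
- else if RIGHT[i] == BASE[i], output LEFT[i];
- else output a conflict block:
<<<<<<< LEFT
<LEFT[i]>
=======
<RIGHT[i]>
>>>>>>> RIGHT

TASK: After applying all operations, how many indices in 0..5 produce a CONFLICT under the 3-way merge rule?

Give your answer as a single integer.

Final LEFT:  [juliet, kilo, delta, lima, charlie, hotel]
Final RIGHT: [juliet, kilo, delta, lima, charlie, hotel]
i=0: L=juliet R=juliet -> agree -> juliet
i=1: L=kilo R=kilo -> agree -> kilo
i=2: L=delta R=delta -> agree -> delta
i=3: L=lima R=lima -> agree -> lima
i=4: L=charlie R=charlie -> agree -> charlie
i=5: L=hotel R=hotel -> agree -> hotel
Conflict count: 0

Answer: 0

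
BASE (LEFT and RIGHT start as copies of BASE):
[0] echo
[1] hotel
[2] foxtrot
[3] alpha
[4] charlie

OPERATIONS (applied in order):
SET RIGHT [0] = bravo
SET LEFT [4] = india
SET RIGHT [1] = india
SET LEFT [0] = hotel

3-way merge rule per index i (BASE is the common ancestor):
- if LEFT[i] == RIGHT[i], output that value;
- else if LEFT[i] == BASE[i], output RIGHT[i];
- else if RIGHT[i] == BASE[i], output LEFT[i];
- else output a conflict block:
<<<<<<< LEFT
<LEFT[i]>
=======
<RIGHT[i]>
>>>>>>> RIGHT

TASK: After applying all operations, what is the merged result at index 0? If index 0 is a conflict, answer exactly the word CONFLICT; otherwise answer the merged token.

Final LEFT:  [hotel, hotel, foxtrot, alpha, india]
Final RIGHT: [bravo, india, foxtrot, alpha, charlie]
i=0: BASE=echo L=hotel R=bravo all differ -> CONFLICT
i=1: L=hotel=BASE, R=india -> take RIGHT -> india
i=2: L=foxtrot R=foxtrot -> agree -> foxtrot
i=3: L=alpha R=alpha -> agree -> alpha
i=4: L=india, R=charlie=BASE -> take LEFT -> india
Index 0 -> CONFLICT

Answer: CONFLICT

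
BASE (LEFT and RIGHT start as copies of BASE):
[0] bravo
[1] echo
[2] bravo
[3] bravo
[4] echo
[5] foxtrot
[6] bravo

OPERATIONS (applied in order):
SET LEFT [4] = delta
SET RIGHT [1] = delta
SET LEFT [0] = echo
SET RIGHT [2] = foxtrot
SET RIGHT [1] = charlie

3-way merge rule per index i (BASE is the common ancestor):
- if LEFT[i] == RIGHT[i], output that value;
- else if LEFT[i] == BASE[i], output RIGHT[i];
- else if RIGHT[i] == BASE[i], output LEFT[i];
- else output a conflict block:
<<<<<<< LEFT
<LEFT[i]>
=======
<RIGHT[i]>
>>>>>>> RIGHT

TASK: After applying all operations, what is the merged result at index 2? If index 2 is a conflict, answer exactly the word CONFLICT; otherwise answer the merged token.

Answer: foxtrot

Derivation:
Final LEFT:  [echo, echo, bravo, bravo, delta, foxtrot, bravo]
Final RIGHT: [bravo, charlie, foxtrot, bravo, echo, foxtrot, bravo]
i=0: L=echo, R=bravo=BASE -> take LEFT -> echo
i=1: L=echo=BASE, R=charlie -> take RIGHT -> charlie
i=2: L=bravo=BASE, R=foxtrot -> take RIGHT -> foxtrot
i=3: L=bravo R=bravo -> agree -> bravo
i=4: L=delta, R=echo=BASE -> take LEFT -> delta
i=5: L=foxtrot R=foxtrot -> agree -> foxtrot
i=6: L=bravo R=bravo -> agree -> bravo
Index 2 -> foxtrot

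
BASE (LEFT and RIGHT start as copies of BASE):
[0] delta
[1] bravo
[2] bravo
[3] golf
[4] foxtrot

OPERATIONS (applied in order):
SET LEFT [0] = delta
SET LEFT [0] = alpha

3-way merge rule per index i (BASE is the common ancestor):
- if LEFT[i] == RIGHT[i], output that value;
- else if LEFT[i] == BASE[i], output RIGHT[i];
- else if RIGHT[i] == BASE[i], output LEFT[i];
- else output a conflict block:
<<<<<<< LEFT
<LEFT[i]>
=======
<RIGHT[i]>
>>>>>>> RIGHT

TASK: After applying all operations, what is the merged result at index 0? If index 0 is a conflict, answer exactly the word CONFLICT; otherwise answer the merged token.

Answer: alpha

Derivation:
Final LEFT:  [alpha, bravo, bravo, golf, foxtrot]
Final RIGHT: [delta, bravo, bravo, golf, foxtrot]
i=0: L=alpha, R=delta=BASE -> take LEFT -> alpha
i=1: L=bravo R=bravo -> agree -> bravo
i=2: L=bravo R=bravo -> agree -> bravo
i=3: L=golf R=golf -> agree -> golf
i=4: L=foxtrot R=foxtrot -> agree -> foxtrot
Index 0 -> alpha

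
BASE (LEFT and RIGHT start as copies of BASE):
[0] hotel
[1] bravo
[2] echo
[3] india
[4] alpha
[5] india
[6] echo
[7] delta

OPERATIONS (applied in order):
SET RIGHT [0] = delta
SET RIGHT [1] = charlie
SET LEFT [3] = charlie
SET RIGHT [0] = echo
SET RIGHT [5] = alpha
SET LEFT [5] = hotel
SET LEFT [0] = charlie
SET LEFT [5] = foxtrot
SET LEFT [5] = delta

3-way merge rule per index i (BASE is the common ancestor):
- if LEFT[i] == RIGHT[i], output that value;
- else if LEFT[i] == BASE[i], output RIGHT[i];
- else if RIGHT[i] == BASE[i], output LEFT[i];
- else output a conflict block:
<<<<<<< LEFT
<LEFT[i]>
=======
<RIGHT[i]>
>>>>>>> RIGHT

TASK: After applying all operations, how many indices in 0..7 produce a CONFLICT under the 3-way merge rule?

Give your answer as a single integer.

Answer: 2

Derivation:
Final LEFT:  [charlie, bravo, echo, charlie, alpha, delta, echo, delta]
Final RIGHT: [echo, charlie, echo, india, alpha, alpha, echo, delta]
i=0: BASE=hotel L=charlie R=echo all differ -> CONFLICT
i=1: L=bravo=BASE, R=charlie -> take RIGHT -> charlie
i=2: L=echo R=echo -> agree -> echo
i=3: L=charlie, R=india=BASE -> take LEFT -> charlie
i=4: L=alpha R=alpha -> agree -> alpha
i=5: BASE=india L=delta R=alpha all differ -> CONFLICT
i=6: L=echo R=echo -> agree -> echo
i=7: L=delta R=delta -> agree -> delta
Conflict count: 2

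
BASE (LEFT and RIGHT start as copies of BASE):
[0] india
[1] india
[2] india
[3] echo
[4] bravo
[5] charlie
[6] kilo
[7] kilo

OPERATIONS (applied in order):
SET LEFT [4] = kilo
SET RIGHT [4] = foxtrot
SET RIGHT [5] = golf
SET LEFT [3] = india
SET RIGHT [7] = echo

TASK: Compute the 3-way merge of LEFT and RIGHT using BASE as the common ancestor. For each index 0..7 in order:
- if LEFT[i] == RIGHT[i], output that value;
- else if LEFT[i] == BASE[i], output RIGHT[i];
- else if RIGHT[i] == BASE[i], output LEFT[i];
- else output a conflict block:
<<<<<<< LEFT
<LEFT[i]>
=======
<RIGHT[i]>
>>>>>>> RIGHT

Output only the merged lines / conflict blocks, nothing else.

Answer: india
india
india
india
<<<<<<< LEFT
kilo
=======
foxtrot
>>>>>>> RIGHT
golf
kilo
echo

Derivation:
Final LEFT:  [india, india, india, india, kilo, charlie, kilo, kilo]
Final RIGHT: [india, india, india, echo, foxtrot, golf, kilo, echo]
i=0: L=india R=india -> agree -> india
i=1: L=india R=india -> agree -> india
i=2: L=india R=india -> agree -> india
i=3: L=india, R=echo=BASE -> take LEFT -> india
i=4: BASE=bravo L=kilo R=foxtrot all differ -> CONFLICT
i=5: L=charlie=BASE, R=golf -> take RIGHT -> golf
i=6: L=kilo R=kilo -> agree -> kilo
i=7: L=kilo=BASE, R=echo -> take RIGHT -> echo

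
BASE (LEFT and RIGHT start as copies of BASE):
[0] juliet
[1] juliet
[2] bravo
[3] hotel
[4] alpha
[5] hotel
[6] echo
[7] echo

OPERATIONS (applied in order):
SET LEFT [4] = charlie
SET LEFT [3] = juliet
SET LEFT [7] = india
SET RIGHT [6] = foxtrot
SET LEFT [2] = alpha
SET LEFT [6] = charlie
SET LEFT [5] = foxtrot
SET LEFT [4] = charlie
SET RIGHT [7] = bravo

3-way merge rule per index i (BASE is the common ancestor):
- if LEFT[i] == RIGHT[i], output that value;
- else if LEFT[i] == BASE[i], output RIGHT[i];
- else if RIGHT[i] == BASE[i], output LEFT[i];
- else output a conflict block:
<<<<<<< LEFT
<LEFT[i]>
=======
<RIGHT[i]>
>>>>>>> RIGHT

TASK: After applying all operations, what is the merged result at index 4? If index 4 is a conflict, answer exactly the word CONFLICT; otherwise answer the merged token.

Final LEFT:  [juliet, juliet, alpha, juliet, charlie, foxtrot, charlie, india]
Final RIGHT: [juliet, juliet, bravo, hotel, alpha, hotel, foxtrot, bravo]
i=0: L=juliet R=juliet -> agree -> juliet
i=1: L=juliet R=juliet -> agree -> juliet
i=2: L=alpha, R=bravo=BASE -> take LEFT -> alpha
i=3: L=juliet, R=hotel=BASE -> take LEFT -> juliet
i=4: L=charlie, R=alpha=BASE -> take LEFT -> charlie
i=5: L=foxtrot, R=hotel=BASE -> take LEFT -> foxtrot
i=6: BASE=echo L=charlie R=foxtrot all differ -> CONFLICT
i=7: BASE=echo L=india R=bravo all differ -> CONFLICT
Index 4 -> charlie

Answer: charlie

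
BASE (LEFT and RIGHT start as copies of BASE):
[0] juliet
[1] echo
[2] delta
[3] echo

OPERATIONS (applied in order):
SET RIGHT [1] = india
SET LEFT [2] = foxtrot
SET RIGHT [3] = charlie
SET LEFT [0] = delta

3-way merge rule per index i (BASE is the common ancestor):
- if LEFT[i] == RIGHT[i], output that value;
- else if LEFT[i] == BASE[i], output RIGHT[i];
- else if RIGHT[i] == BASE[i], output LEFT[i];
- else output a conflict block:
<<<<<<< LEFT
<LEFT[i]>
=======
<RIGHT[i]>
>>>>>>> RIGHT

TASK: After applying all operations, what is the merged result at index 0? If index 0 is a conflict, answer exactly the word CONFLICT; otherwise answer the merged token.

Final LEFT:  [delta, echo, foxtrot, echo]
Final RIGHT: [juliet, india, delta, charlie]
i=0: L=delta, R=juliet=BASE -> take LEFT -> delta
i=1: L=echo=BASE, R=india -> take RIGHT -> india
i=2: L=foxtrot, R=delta=BASE -> take LEFT -> foxtrot
i=3: L=echo=BASE, R=charlie -> take RIGHT -> charlie
Index 0 -> delta

Answer: delta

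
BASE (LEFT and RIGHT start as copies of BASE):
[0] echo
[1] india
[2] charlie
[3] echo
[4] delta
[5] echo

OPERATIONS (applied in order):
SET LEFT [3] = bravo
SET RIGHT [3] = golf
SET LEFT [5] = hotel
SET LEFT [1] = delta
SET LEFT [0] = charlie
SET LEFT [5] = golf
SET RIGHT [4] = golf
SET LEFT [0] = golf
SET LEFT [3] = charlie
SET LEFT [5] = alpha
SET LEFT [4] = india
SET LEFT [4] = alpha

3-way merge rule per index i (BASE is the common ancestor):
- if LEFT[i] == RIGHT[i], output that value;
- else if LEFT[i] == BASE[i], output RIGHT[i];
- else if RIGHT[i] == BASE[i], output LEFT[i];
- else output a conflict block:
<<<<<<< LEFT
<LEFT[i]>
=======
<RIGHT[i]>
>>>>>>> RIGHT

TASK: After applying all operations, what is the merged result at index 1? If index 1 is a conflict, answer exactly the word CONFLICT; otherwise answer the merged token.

Answer: delta

Derivation:
Final LEFT:  [golf, delta, charlie, charlie, alpha, alpha]
Final RIGHT: [echo, india, charlie, golf, golf, echo]
i=0: L=golf, R=echo=BASE -> take LEFT -> golf
i=1: L=delta, R=india=BASE -> take LEFT -> delta
i=2: L=charlie R=charlie -> agree -> charlie
i=3: BASE=echo L=charlie R=golf all differ -> CONFLICT
i=4: BASE=delta L=alpha R=golf all differ -> CONFLICT
i=5: L=alpha, R=echo=BASE -> take LEFT -> alpha
Index 1 -> delta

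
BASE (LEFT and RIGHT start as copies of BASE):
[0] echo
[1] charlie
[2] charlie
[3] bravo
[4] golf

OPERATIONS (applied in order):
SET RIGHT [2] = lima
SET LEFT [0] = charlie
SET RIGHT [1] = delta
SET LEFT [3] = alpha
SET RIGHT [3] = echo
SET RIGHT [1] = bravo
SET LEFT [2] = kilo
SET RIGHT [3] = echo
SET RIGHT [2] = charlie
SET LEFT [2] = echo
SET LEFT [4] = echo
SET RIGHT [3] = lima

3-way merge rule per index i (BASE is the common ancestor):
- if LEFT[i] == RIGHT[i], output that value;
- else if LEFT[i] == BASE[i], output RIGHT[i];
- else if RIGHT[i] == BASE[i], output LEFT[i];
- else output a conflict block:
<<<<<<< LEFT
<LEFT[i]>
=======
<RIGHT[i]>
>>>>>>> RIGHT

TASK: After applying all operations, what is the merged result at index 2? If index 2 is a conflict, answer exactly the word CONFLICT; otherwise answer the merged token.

Answer: echo

Derivation:
Final LEFT:  [charlie, charlie, echo, alpha, echo]
Final RIGHT: [echo, bravo, charlie, lima, golf]
i=0: L=charlie, R=echo=BASE -> take LEFT -> charlie
i=1: L=charlie=BASE, R=bravo -> take RIGHT -> bravo
i=2: L=echo, R=charlie=BASE -> take LEFT -> echo
i=3: BASE=bravo L=alpha R=lima all differ -> CONFLICT
i=4: L=echo, R=golf=BASE -> take LEFT -> echo
Index 2 -> echo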